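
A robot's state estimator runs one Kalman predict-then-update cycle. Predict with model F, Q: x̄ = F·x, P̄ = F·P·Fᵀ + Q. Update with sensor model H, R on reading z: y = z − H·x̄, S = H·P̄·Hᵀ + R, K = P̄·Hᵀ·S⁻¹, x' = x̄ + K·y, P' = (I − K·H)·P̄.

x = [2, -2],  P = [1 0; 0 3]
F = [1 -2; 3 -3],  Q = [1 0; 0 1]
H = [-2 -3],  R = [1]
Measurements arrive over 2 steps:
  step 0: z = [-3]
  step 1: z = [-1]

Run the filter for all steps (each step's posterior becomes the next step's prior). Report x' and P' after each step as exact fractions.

step 0: x' = [-81/214, 273/214], P' = [707/642 -147/214; -147/214 115/214]
step 1: x' = [-89537/278966, 74013/139483], P' = [207821/278966 -63696/139483; -63696/139483 54208/139483]

step 0: x̄ = F·x = [6, 12]
step 0: P̄ = F·P·Fᵀ + Q = [14 21; 21 37]
step 0: y = z − H·x̄ = [45]
step 0: S = H·P̄·Hᵀ + R = [642]
step 0: K = P̄·Hᵀ·S⁻¹ = [-91/642; -51/214]
step 0: x' = x̄ + K·y = [-81/214, 273/214]
step 0: P' = (I − K·H)·P̄ = [707/642 -147/214; -147/214 115/214]
step 1: x̄ = F·x = [-627/214, -531/107]
step 1: P̄ = F·P·Fᵀ + Q = [4493/642 1360/107; 1360/107 3008/107]
step 1: y = z − H·x̄ = [-2327/107]
step 1: S = H·P̄·Hᵀ + R = [139483/321]
step 1: K = P̄·Hᵀ·S⁻¹ = [-16733/139483; -35232/139483]
step 1: x' = x̄ + K·y = [-89537/278966, 74013/139483]
step 1: P' = (I − K·H)·P̄ = [207821/278966 -63696/139483; -63696/139483 54208/139483]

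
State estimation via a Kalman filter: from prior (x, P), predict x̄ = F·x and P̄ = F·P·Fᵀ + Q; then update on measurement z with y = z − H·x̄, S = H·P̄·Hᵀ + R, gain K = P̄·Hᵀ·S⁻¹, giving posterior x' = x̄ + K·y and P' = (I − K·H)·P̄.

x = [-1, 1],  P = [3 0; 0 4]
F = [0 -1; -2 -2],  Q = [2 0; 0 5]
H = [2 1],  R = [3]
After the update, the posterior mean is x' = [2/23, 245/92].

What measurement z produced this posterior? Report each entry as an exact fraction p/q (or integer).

x̄ = F·x = [-1, 0]
P̄ = F·P·Fᵀ + Q = [6 8; 8 33]
S = H·P̄·Hᵀ + R = [92]
K = P̄·Hᵀ·S⁻¹ = [5/23; 49/92]
x' − x̄ = [25/23, 245/92] = K·y
y = (KᵀK)⁻¹·Kᵀ·(x' − x̄) = [5]
z = y + H·x̄ = [5] + [-2] = [3]

z = [3]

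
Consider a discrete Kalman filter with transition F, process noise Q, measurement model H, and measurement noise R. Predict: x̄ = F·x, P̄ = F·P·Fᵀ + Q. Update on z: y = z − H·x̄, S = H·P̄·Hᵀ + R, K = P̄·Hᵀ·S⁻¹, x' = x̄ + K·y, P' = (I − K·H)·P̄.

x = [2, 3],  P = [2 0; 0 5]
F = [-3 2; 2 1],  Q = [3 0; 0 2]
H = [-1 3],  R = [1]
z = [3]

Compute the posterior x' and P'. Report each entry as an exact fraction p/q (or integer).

x̄ = F·x = [0, 7]
P̄ = F·P·Fᵀ + Q = [41 -2; -2 15]
y = z − H·x̄ = [-18]
S = H·P̄·Hᵀ + R = [189]
K = P̄·Hᵀ·S⁻¹ = [-47/189; 47/189]
x' = x̄ + K·y = [94/21, 53/21]
P' = (I − K·H)·P̄ = [5540/189 1831/189; 1831/189 626/189]

x' = [94/21, 53/21]
P' = [5540/189 1831/189; 1831/189 626/189]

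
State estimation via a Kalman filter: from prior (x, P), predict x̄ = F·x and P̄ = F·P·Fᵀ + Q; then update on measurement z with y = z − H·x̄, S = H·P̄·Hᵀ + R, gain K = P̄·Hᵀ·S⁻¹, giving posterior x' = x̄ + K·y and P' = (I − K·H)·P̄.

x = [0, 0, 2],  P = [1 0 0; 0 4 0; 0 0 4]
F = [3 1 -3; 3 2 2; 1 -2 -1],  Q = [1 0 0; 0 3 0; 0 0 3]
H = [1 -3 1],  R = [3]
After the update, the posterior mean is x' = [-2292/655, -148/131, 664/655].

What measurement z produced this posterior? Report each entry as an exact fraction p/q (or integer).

x̄ = F·x = [-6, 4, -2]
P̄ = F·P·Fᵀ + Q = [50 -7 7; -7 44 -21; 7 -21 24]
S = H·P̄·Hᵀ + R = [655]
K = P̄·Hᵀ·S⁻¹ = [78/655; -32/131; 94/655]
x' − x̄ = [1638/655, -672/131, 1974/655] = K·y
y = (KᵀK)⁻¹·Kᵀ·(x' − x̄) = [21]
z = y + H·x̄ = [21] + [-20] = [1]

z = [1]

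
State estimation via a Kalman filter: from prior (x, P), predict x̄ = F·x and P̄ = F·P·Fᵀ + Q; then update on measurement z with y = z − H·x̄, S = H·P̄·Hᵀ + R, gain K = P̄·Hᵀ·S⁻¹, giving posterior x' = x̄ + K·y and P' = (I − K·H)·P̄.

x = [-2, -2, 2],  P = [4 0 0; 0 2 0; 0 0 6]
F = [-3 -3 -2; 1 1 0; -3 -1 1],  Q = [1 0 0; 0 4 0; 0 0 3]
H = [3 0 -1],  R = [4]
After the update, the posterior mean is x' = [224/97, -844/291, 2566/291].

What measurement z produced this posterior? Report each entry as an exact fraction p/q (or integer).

x̄ = F·x = [8, -4, 10]
P̄ = F·P·Fᵀ + Q = [79 -18 30; -18 10 -14; 30 -14 47]
S = H·P̄·Hᵀ + R = [582]
K = P̄·Hᵀ·S⁻¹ = [69/194; -20/291; 43/582]
x' − x̄ = [-552/97, 320/291, -344/291] = K·y
y = (KᵀK)⁻¹·Kᵀ·(x' − x̄) = [-16]
z = y + H·x̄ = [-16] + [14] = [-2]

z = [-2]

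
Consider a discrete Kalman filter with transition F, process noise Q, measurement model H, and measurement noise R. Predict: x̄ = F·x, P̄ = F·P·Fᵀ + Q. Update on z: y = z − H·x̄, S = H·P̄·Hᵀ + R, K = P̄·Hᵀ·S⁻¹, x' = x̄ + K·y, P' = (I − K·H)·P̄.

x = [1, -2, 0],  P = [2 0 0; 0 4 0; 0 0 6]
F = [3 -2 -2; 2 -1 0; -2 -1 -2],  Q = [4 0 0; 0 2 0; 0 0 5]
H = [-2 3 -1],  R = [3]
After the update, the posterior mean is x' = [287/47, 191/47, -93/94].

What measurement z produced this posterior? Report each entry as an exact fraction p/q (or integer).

z = [1]

x̄ = F·x = [7, 4, 0]
P̄ = F·P·Fᵀ + Q = [62 20 20; 20 14 -4; 20 -4 41]
S = H·P̄·Hᵀ + R = [282]
K = P̄·Hᵀ·S⁻¹ = [-14/47; 1/47; -31/94]
x' − x̄ = [-42/47, 3/47, -93/94] = K·y
y = (KᵀK)⁻¹·Kᵀ·(x' − x̄) = [3]
z = y + H·x̄ = [3] + [-2] = [1]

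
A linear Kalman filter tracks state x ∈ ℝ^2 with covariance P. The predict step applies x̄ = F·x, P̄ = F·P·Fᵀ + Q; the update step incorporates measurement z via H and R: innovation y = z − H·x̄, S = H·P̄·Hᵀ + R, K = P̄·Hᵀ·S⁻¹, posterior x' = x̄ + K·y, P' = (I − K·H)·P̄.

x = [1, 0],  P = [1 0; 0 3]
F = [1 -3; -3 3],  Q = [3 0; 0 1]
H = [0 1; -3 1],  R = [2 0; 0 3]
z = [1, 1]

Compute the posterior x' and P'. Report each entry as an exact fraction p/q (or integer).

x' = [-139/476, 559/1666]
P' = [29/68 93/238; 93/238 1167/833]

x̄ = F·x = [1, -3]
P̄ = F·P·Fᵀ + Q = [31 -30; -30 37]
y = z − H·x̄ = [4, 7]
S = H·P̄·Hᵀ + R = [39 127; 127 499]
K = P̄·Hᵀ·S⁻¹ = [93/476 -141/476; 1167/1666 127/1666]
x' = x̄ + K·y = [-139/476, 559/1666]
P' = (I − K·H)·P̄ = [29/68 93/238; 93/238 1167/833]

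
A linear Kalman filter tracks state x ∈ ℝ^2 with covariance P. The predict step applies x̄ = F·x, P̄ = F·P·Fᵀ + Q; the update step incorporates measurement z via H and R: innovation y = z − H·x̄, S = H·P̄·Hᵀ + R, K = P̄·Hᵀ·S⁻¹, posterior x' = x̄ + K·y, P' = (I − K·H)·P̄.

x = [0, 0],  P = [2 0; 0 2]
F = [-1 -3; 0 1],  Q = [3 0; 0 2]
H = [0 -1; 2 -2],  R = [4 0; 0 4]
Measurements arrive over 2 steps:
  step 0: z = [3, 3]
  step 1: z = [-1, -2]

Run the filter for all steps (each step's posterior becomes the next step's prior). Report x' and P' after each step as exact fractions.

step 0: x̄ = F·x = [0, 0]
step 0: P̄ = F·P·Fᵀ + Q = [23 -6; -6 4]
step 0: y = z − H·x̄ = [3, 3]
step 0: S = H·P̄·Hᵀ + R = [8 20; 20 160]
step 0: K = P̄·Hᵀ·S⁻¹ = [-5/22 43/110; -3/11 -1/11]
step 0: x' = x̄ + K·y = [27/55, -12/11]
step 0: P' = (I − K·H)·P̄ = [93/55 10/11; 10/11 12/11]
step 1: x̄ = F·x = [153/55, -12/11]
step 1: P̄ = F·P·Fᵀ + Q = [1098/55 -46/11; -46/11 34/11]
step 1: y = z − H·x̄ = [-23/11, -536/55]
step 1: S = H·P̄·Hᵀ + R = [78/11 160/11; 160/11 7132/55]
step 1: K = P̄·Hᵀ·S⁻¹ = [-1101/4867 1936/4867; -1301/4867 -400/4867]
step 1: x' = x̄ + K·y = [-3026/4867, 1309/4867]
step 1: P' = (I − K·H)·P̄ = [8276/4867 4404/4867; 4404/4867 5204/4867]

step 0: x' = [27/55, -12/11], P' = [93/55 10/11; 10/11 12/11]
step 1: x' = [-3026/4867, 1309/4867], P' = [8276/4867 4404/4867; 4404/4867 5204/4867]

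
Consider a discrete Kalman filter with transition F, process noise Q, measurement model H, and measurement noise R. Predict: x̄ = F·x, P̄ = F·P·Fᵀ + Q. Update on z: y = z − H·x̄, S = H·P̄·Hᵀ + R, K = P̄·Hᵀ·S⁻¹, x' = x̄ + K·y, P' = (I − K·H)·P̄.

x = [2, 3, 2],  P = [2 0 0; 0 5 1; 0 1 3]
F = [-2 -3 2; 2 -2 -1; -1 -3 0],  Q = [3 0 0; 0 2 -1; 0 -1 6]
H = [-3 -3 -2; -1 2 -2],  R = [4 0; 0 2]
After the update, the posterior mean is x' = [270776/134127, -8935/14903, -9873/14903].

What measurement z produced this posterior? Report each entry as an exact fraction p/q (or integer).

x̄ = F·x = [-9, -4, -11]
P̄ = F·P·Fᵀ + Q = [56 15 43; 15 37 28; 43 28 53]
S = H·P̄·Hᵀ + R = [2175 513; 513 306]
K = P̄·Hᵀ·S⁻¹ = [-3782/44709 -30071/134127; -7379/44709 12809/44709; -5545/44709 -4292/44709]
x' − x̄ = [1477919/134127, 50677/14903, 154060/14903] = K·y
y = (KᵀK)⁻¹·Kᵀ·(x' − x̄) = [-64, -25]
z = y + H·x̄ = [-64, -25] + [61, 23] = [-3, -2]

z = [-3, -2]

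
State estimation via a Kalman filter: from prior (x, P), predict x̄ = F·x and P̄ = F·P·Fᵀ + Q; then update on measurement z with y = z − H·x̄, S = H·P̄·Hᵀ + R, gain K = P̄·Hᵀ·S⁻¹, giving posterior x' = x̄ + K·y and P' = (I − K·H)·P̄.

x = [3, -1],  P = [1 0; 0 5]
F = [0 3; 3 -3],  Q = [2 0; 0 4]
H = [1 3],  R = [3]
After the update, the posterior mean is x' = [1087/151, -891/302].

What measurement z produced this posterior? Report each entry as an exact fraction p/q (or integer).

x̄ = F·x = [-3, 12]
P̄ = F·P·Fᵀ + Q = [47 -45; -45 58]
S = H·P̄·Hᵀ + R = [302]
K = P̄·Hᵀ·S⁻¹ = [-44/151; 129/302]
x' − x̄ = [1540/151, -4515/302] = K·y
y = (KᵀK)⁻¹·Kᵀ·(x' − x̄) = [-35]
z = y + H·x̄ = [-35] + [33] = [-2]

z = [-2]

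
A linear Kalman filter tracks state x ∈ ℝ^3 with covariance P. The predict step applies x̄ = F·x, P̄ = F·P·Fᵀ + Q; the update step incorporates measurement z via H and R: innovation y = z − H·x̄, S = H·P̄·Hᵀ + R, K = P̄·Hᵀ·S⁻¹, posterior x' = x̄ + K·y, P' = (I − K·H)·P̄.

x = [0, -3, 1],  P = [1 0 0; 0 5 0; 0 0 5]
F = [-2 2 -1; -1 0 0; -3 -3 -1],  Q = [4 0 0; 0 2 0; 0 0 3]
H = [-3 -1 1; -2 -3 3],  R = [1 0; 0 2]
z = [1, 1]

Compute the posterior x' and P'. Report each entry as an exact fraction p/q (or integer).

x' = [-7586/25225, 7712/25225, 33791/75675]
P' = [5544/25225 602/25225 6612/25225; 602/25225 71791/25225 72571/25225; 6612/25225 72571/25225 253303/75675]

x̄ = F·x = [-7, 0, 8]
P̄ = F·P·Fᵀ + Q = [33 2 -19; 2 3 3; -19 3 62]
y = z − H·x̄ = [-28, -37]
S = H·P̄·Hᵀ + R = [483 606; 606 917]
K = P̄·Hᵀ·S⁻¹ = [-10622/25225 3471/25225; -1026/25225 568/25225; -23918/75675 11183/25225]
x' = x̄ + K·y = [-7586/25225, 7712/25225, 33791/75675]
P' = (I − K·H)·P̄ = [5544/25225 602/25225 6612/25225; 602/25225 71791/25225 72571/25225; 6612/25225 72571/25225 253303/75675]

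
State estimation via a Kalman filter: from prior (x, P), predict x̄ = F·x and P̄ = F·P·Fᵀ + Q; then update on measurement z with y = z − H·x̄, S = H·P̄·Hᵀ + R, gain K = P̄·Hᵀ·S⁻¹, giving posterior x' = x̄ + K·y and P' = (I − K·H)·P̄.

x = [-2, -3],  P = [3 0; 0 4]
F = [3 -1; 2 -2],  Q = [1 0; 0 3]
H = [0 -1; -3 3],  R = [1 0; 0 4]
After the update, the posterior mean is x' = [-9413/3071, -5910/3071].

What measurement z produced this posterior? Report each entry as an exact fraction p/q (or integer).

x̄ = F·x = [-3, 2]
P̄ = F·P·Fᵀ + Q = [32 26; 26 31]
S = H·P̄·Hᵀ + R = [32 -15; -15 103]
K = P̄·Hᵀ·S⁻¹ = [-2948/3071 -966/3071; -2968/3071 15/3071]
x' − x̄ = [-200/3071, -12052/3071] = K·y
y = (KᵀK)⁻¹·Kᵀ·(x' − x̄) = [4, -12]
z = y + H·x̄ = [4, -12] + [-2, 15] = [2, 3]

z = [2, 3]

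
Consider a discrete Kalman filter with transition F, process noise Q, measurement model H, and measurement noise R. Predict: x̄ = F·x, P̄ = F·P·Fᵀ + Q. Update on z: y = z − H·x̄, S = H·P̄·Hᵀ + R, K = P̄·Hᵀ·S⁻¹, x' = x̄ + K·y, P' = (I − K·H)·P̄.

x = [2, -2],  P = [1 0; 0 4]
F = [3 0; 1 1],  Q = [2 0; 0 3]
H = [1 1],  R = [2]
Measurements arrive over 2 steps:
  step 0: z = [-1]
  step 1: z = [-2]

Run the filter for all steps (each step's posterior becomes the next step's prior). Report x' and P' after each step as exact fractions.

step 0: x̄ = F·x = [6, 0]
step 0: P̄ = F·P·Fᵀ + Q = [11 3; 3 8]
step 0: y = z − H·x̄ = [-7]
step 0: S = H·P̄·Hᵀ + R = [27]
step 0: K = P̄·Hᵀ·S⁻¹ = [14/27; 11/27]
step 0: x' = x̄ + K·y = [64/27, -77/27]
step 0: P' = (I − K·H)·P̄ = [101/27 -73/27; -73/27 95/27]
step 1: x̄ = F·x = [64/9, -13/27]
step 1: P̄ = F·P·Fᵀ + Q = [107/3 28/9; 28/9 131/27]
step 1: y = z − H·x̄ = [-233/27]
step 1: S = H·P̄·Hᵀ + R = [1316/27]
step 1: K = P̄·Hᵀ·S⁻¹ = [1047/1316; 215/1316]
step 1: x' = x̄ + K·y = [323/1316, -2489/1316]
step 1: P' = (I − K·H)·P̄ = [6337/1316 -4243/1316; -4243/1316 4673/1316]

step 0: x' = [64/27, -77/27], P' = [101/27 -73/27; -73/27 95/27]
step 1: x' = [323/1316, -2489/1316], P' = [6337/1316 -4243/1316; -4243/1316 4673/1316]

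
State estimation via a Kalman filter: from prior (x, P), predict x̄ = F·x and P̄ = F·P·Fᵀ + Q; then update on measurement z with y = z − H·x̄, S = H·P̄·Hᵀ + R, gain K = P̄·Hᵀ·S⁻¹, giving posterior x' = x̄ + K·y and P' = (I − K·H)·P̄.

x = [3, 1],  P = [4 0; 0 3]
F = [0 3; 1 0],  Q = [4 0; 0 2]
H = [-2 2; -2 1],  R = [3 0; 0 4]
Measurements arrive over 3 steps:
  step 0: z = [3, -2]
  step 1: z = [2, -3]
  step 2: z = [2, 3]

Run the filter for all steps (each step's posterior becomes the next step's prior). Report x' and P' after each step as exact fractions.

step 0: x̄ = F·x = [3, 3]
step 0: P̄ = F·P·Fᵀ + Q = [31 0; 0 6]
step 0: y = z − H·x̄ = [3, 1]
step 0: S = H·P̄·Hᵀ + R = [151 136; 136 134]
step 0: K = P̄·Hᵀ·S⁻¹ = [62/869 -465/869; 36/79 -33/79]
step 0: x' = x̄ + K·y = [2328/869, 312/79]
step 0: P' = (I − K·H)·P̄ = [1953/869 186/79; 186/79 240/79]
step 1: x̄ = F·x = [936/79, 2328/869]
step 1: P̄ = F·P·Fᵀ + Q = [2476/79 558/79; 558/79 3691/869]
step 1: y = z − H·x̄ = [17674/869, 15657/869]
step 1: S = H·P̄·Hᵀ + R = [77211/869 79498/869; 79498/869 91559/869]
step 1: K = P̄·Hᵀ·S⁻¹ = [-24128/862405 -434314/862405; 269736/862405 -315067/862405]
step 1: x' = x̄ + K·y = [380398/172481, 423933/172481]
step 1: P' = (I − K·H)·P̄ = [1701064/862405 1664872/862405; 1664872/862405 2069476/862405]
step 2: x̄ = F·x = [1271799/172481, 380398/172481]
step 2: P̄ = F·P·Fᵀ + Q = [22074904/862405 4994616/862405; 4994616/862405 3425874/862405]
step 2: y = z − H·x̄ = [2127764/172481, 2680643/172481]
step 2: S = H·P̄·Hᵀ + R = [64633399/862405 65183668/862405; 65183668/862405 75196646/862405]
step 2: K = P̄·Hᵀ·S⁻¹ = [-9555664/354418313 -176263764/354418313; 111256008/354418313 -127376013/354418313]
step 2: x' = x̄ + K·y = [-243989581/354418313, 174494167/354418313]
step 2: P' = (I − K·H)·P̄ = [690721560/354418313 676388064/354418313; 676388064/354418313 843272076/354418313]

step 0: x' = [2328/869, 312/79], P' = [1953/869 186/79; 186/79 240/79]
step 1: x' = [380398/172481, 423933/172481], P' = [1701064/862405 1664872/862405; 1664872/862405 2069476/862405]
step 2: x' = [-243989581/354418313, 174494167/354418313], P' = [690721560/354418313 676388064/354418313; 676388064/354418313 843272076/354418313]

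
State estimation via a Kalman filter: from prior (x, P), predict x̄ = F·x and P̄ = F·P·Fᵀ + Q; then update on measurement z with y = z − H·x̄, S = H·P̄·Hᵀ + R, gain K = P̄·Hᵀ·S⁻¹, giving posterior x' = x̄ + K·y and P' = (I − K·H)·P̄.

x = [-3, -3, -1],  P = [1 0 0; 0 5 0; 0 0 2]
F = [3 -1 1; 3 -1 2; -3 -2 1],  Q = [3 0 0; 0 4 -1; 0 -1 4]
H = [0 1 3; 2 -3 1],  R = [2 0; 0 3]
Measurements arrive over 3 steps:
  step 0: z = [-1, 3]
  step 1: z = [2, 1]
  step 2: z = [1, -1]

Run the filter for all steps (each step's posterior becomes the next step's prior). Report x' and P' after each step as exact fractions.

step 0: x̄ = F·x = [-7, -8, 14]
step 0: P̄ = F·P·Fᵀ + Q = [19 18 3; 18 26 4; 3 4 35]
step 0: y = z − H·x̄ = [-35, -21]
step 0: S = H·P̄·Hᵀ + R = [367 49; 49 120]
step 0: K = P̄·Hᵀ·S⁻¹ = [3877/41639 -6094/41639; 494/3203 -1216/3203; 11659/41639 5302/41639]
step 0: x' = x̄ + K·y = [-299194/41639, -17378/3203, 63539/41639]
step 0: P' = (I − K·H)·P̄ = [607240/41639 28508/3203 -120950/41639; 28508/3203 18298/3203 -5770/3203; -120950/41639 -5770/3203 32776/41639]
step 1: x̄ = F·x = [-608129/41639, -544590/41639, 1412949/41639]
step 1: P̄ = F·P·Fᵀ + Q = [3061423/41639 2681442/41639 -5843418/41639; 2681442/41639 2625710/41639 -5339411/41639; -5843418/41639 -5339411/41639 12088976/41639]
step 1: y = z − H·x̄ = [-3610979/41639, -1788822/41639]
step 1: S = H·P̄·Hᵀ + R = [79473306/41639 41407462/41639; 41407462/41639 24576465/41639]
step 1: K = P̄·Hᵀ·S⁻¹ = [-521225168/2865042557 -27023898/2865042557; -94643699/5730085114 -835823372/2865042557; 1925191961/5730085114 292410278/2865042557]
step 1: x' = x̄ + K·y = [4518807225/2865042557, 5079080411/5730085114, 2361978265/5730085114]
step 1: P' = (I − K·H)·P̄ = [19733779369/2865042557 11760344096/2865042557 -4267598144/2865042557; 11760344096/2865042557 15597966245/5730085114 -5262417881/5730085114; -4267598144/2865042557 -5262417881/5730085114 3037600601/5730085114]
step 2: x̄ = F·x = [12197870602/2865042557, 2058286113/440775778, -34909025907/5730085114]
step 2: P̄ = F·P·Fᵀ + Q = [104611689856/2865042557 6720290538/220387889 -187874653242/2865042557; 6720290538/220387889 14106148051/440775778 -26331643567/440775778; -187874653242/2865042557 -26331643567/440775778 798066942235/5730085114]
step 2: y = z − H·x̄ = [41849721683/2865042557, 30330308396/2865042557]
step 2: S = H·P̄·Hᵀ + R = [2661787188390/2865042557 1338755626378/2865042557; 1338755626378/2865042557 878355181413/2865042557]
step 2: K = P̄·Hᵀ·S⁻¹ = [-16758927833270/95239063770449 -560128003956/95239063770449; -2443451745857/190478127540898 -27576116136095/95239063770449; 63721622974643/190478127540898 9638290587491/95239063770449]
step 2: x' = x̄ + K·y = [154751088920216/95239063770449, 134961025258965/95239063770449, -12793196702493/95239063770449]
step 2: P' = (I − K·H)·P̄ = [644549830514776/95239063770449 383882227945772/95239063770449 -139133361204104/95239063770449; 383882227945772/95239063770449 254903496115363/95239063770449 -85782315953740/95239063770449; -139133361204104/95239063770449 -85782315953740/95239063770449 49834646309461/95239063770449]

step 0: x' = [-299194/41639, -17378/3203, 63539/41639], P' = [607240/41639 28508/3203 -120950/41639; 28508/3203 18298/3203 -5770/3203; -120950/41639 -5770/3203 32776/41639]
step 1: x' = [4518807225/2865042557, 5079080411/5730085114, 2361978265/5730085114], P' = [19733779369/2865042557 11760344096/2865042557 -4267598144/2865042557; 11760344096/2865042557 15597966245/5730085114 -5262417881/5730085114; -4267598144/2865042557 -5262417881/5730085114 3037600601/5730085114]
step 2: x' = [154751088920216/95239063770449, 134961025258965/95239063770449, -12793196702493/95239063770449], P' = [644549830514776/95239063770449 383882227945772/95239063770449 -139133361204104/95239063770449; 383882227945772/95239063770449 254903496115363/95239063770449 -85782315953740/95239063770449; -139133361204104/95239063770449 -85782315953740/95239063770449 49834646309461/95239063770449]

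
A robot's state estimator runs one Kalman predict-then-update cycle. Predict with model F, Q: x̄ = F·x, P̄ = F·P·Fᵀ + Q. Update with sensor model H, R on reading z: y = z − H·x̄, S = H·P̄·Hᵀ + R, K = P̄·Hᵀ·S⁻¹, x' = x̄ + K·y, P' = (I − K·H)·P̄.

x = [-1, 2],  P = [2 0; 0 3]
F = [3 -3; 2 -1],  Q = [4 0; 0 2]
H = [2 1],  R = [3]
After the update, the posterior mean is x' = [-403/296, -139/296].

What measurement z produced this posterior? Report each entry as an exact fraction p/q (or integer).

x̄ = F·x = [-9, -4]
P̄ = F·P·Fᵀ + Q = [49 21; 21 13]
S = H·P̄·Hᵀ + R = [296]
K = P̄·Hᵀ·S⁻¹ = [119/296; 55/296]
x' − x̄ = [2261/296, 1045/296] = K·y
y = (KᵀK)⁻¹·Kᵀ·(x' − x̄) = [19]
z = y + H·x̄ = [19] + [-22] = [-3]

z = [-3]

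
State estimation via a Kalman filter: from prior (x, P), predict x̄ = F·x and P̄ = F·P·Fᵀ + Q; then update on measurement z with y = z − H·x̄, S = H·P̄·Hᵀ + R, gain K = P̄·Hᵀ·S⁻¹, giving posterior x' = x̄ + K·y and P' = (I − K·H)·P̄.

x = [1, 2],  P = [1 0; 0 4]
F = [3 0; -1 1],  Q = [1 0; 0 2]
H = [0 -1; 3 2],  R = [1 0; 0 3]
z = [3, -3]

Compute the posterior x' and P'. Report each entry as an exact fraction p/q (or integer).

x̄ = F·x = [3, 1]
P̄ = F·P·Fᵀ + Q = [10 -3; -3 7]
y = z − H·x̄ = [4, -14]
S = H·P̄·Hᵀ + R = [8 -5; -5 85]
K = P̄·Hᵀ·S⁻¹ = [75/131 207/655; -114/131 1/131]
x' = x̄ + K·y = [567/655, -339/131]
P' = (I − K·H)·P̄ = [457/655 -75/131; -75/131 114/131]

x' = [567/655, -339/131]
P' = [457/655 -75/131; -75/131 114/131]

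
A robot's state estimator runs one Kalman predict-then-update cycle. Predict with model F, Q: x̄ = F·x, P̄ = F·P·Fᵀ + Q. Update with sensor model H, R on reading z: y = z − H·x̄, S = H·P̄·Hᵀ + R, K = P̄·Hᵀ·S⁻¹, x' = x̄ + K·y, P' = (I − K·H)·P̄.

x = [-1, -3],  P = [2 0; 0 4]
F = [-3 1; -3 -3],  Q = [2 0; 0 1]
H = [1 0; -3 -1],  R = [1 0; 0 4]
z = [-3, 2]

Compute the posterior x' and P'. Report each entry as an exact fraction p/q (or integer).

x' = [-5232/1691, 12778/1691]
P' = [1380/1691 -3828/1691; -3828/1691 16912/1691]

x̄ = F·x = [0, 12]
P̄ = F·P·Fᵀ + Q = [24 6; 6 55]
y = z − H·x̄ = [-3, 14]
S = H·P̄·Hᵀ + R = [25 -78; -78 311]
K = P̄·Hᵀ·S⁻¹ = [1380/1691 -78/1691; -3828/1691 -1357/1691]
x' = x̄ + K·y = [-5232/1691, 12778/1691]
P' = (I − K·H)·P̄ = [1380/1691 -3828/1691; -3828/1691 16912/1691]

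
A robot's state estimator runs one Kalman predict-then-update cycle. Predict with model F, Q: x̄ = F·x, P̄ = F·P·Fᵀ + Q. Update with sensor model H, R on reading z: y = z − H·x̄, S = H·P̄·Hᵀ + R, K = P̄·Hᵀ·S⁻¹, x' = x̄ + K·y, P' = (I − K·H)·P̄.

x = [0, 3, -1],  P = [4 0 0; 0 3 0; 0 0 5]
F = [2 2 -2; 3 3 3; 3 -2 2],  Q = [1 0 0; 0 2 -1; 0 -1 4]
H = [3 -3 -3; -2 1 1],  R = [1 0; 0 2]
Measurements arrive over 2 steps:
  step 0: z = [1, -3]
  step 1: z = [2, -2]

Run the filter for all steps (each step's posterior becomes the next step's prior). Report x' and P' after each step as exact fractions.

step 0: x' = [45533/15967, 240741/31934, -22867/4562], P' = [128375/63868 25490/15967 1183/2281; 25490/15967 640641/31934 -83585/4562; 1183/2281 -83585/4562 86283/4562]
step 1: x' = [3562778555/1914079133, 2338675288/1914079133, 18788364/1914079133], P' = [23401023545/11484474798 13120663714/5742237399 -813710425/5742237399; 13120663714/5742237399 59671783799/11484474798 -31409666009/11484474798; -813710425/5742237399 -31409666009/11484474798 30245565923/11484474798]

step 0: x̄ = F·x = [8, 6, -8]
step 0: P̄ = F·P·Fᵀ + Q = [49 12 -8; 12 110 47; -8 47 72]
step 0: y = z − H·x̄ = [-29, 15]
step 0: S = H·P̄·Hᵀ + R = [2854 -1086; -1086 458]
step 0: K = P̄·Hᵀ·S⁻¹ = [-20127/63868 -60833/63868; -6849/15967 -23207/31934; -498/2281 -1017/4562]
step 0: x' = x̄ + K·y = [45533/15967, 240741/31934, -22867/4562]
step 0: P' = (I − K·H)·P̄ = [128375/63868 25490/15967 1183/2281; 25490/15967 640641/31934 -83585/4562; 1183/2281 -83585/4562 86283/4562]
step 1: x̄ = F·x = [70268/2281, 36801/2281, -264211/15967]
step 1: P̄ = F·P·Fᵀ + Q = [730234/2281 173835/4562 -1315041/4562; 173835/4562 722057/9124 207761/9124; -1315041/4562 207761/9124 19903311/63868]
step 1: y = z − H·x̄ = [-1463506/15967, 958422/15967]
step 1: S = H·P̄·Hᵀ + R = [180616006/15967 -87517590/15967; -87517590/15967 43421961/15967]
step 1: K = P̄·Hᵀ·S⁻¹ = [-1212883033/3828158266 -5547035128/5742237399; -1010395181/1914079133 -12110268533/11484474798; -231660382/1914079133 1045370807/11484474798]
step 1: x' = x̄ + K·y = [3562778555/1914079133, 2338675288/1914079133, 18788364/1914079133]
step 1: P' = (I − K·H)·P̄ = [23401023545/11484474798 13120663714/5742237399 -813710425/5742237399; 13120663714/5742237399 59671783799/11484474798 -31409666009/11484474798; -813710425/5742237399 -31409666009/11484474798 30245565923/11484474798]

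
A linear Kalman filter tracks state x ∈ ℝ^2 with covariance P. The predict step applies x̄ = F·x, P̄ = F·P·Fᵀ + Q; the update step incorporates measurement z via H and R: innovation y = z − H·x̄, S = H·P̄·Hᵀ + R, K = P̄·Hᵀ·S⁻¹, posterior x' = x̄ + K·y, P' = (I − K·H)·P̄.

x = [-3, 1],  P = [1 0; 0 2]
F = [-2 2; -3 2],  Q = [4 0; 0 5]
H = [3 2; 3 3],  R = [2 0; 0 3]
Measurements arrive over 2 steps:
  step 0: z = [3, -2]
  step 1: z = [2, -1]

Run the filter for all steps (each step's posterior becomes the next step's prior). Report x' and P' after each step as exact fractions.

step 0: x' = [802/633, -754/633], P' = [796/633 -922/633; -922/633 1192/633]
step 1: x' = [412574/381709, -819639/763418], P' = [463700/381709 -536342/381709; -536342/381709 1390471/763418]

step 0: x̄ = F·x = [8, 11]
step 0: P̄ = F·P·Fᵀ + Q = [16 14; 14 22]
step 0: y = z − H·x̄ = [-43, -59]
step 0: S = H·P̄·Hᵀ + R = [402 486; 486 597]
step 0: K = P̄·Hᵀ·S⁻¹ = [272/633 -42/211; -191/633 90/211]
step 0: x' = x̄ + K·y = [802/633, -754/633]
step 0: P' = (I − K·H)·P̄ = [796/633 -922/633; -922/633 1192/633]
step 1: x̄ = F·x = [-3112/633, -3914/633]
step 1: P̄ = F·P·Fᵀ + Q = [17860/633 18764/633; 18764/633 26161/633]
step 1: y = z − H·x̄ = [18430/633, 6815/211]
step 1: S = H·P̄·Hᵀ + R = [491818/633 199722/211; 199722/211 245280/211]
step 1: K = P̄·Hᵀ·S⁻¹ = [159208/381709 -72642/381709; -218555/763418 317787/763418]
step 1: x' = x̄ + K·y = [412574/381709, -819639/763418]
step 1: P' = (I − K·H)·P̄ = [463700/381709 -536342/381709; -536342/381709 1390471/763418]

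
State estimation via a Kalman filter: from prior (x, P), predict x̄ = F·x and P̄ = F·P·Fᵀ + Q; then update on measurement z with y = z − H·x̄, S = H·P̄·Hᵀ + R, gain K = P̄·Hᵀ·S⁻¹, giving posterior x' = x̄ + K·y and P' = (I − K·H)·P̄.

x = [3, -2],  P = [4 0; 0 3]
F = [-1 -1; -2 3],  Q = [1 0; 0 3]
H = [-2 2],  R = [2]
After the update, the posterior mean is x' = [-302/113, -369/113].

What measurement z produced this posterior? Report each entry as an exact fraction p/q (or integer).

z = [-1]

x̄ = F·x = [-1, -12]
P̄ = F·P·Fᵀ + Q = [8 -1; -1 46]
S = H·P̄·Hᵀ + R = [226]
K = P̄·Hᵀ·S⁻¹ = [-9/113; 47/113]
x' − x̄ = [-189/113, 987/113] = K·y
y = (KᵀK)⁻¹·Kᵀ·(x' − x̄) = [21]
z = y + H·x̄ = [21] + [-22] = [-1]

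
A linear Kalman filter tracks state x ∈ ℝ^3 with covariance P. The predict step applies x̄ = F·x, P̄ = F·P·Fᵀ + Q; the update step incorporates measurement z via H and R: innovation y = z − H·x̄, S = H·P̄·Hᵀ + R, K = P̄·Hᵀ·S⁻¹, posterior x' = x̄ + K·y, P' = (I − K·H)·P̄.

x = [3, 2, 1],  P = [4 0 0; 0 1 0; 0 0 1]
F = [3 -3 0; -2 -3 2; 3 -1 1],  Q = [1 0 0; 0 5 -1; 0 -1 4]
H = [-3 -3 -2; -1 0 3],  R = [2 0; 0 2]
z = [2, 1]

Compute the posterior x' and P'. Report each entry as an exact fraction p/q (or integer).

x̄ = F·x = [3, -10, 8]
P̄ = F·P·Fᵀ + Q = [46 -15 39; -15 34 -20; 39 -20 42]
y = z − H·x̄ = [-3, -20]
S = H·P̄·Hᵀ + R = [848 -252; -252 192]
K = P̄·Hᵀ·S⁻¹ = [-1245/8276 4279/24828; -1217/8276 -3537/8276; -429/8276 3187/8276]
x' = x̄ + K·y = [109/24828, -8369/8276, 3755/8276]
P' = (I − K·H)·P̄ = [99797/12414 -20280/2069 5782/2069; -20280/2069 50765/4138 -14699/4138; 5782/2069 -14699/4138 4917/4138]

x' = [109/24828, -8369/8276, 3755/8276]
P' = [99797/12414 -20280/2069 5782/2069; -20280/2069 50765/4138 -14699/4138; 5782/2069 -14699/4138 4917/4138]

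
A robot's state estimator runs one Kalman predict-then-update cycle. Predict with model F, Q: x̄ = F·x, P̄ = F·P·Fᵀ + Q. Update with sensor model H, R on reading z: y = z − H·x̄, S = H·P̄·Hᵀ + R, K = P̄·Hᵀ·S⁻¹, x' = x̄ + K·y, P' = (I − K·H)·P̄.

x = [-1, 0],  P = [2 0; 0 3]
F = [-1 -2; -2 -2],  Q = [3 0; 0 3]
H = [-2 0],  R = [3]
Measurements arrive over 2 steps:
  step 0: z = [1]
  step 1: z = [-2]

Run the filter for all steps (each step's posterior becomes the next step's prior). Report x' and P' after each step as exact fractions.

step 0: x̄ = F·x = [1, 2]
step 0: P̄ = F·P·Fᵀ + Q = [17 16; 16 23]
step 0: y = z − H·x̄ = [3]
step 0: S = H·P̄·Hᵀ + R = [71]
step 0: K = P̄·Hᵀ·S⁻¹ = [-34/71; -32/71]
step 0: x' = x̄ + K·y = [-31/71, 46/71]
step 0: P' = (I − K·H)·P̄ = [51/71 48/71; 48/71 609/71]
step 1: x̄ = F·x = [-61/71, -30/71]
step 1: P̄ = F·P·Fᵀ + Q = [2892/71 2826/71; 2826/71 3237/71]
step 1: y = z − H·x̄ = [-264/71]
step 1: S = H·P̄·Hᵀ + R = [11781/71]
step 1: K = P̄·Hᵀ·S⁻¹ = [-1928/3927; -628/1309]
step 1: x' = x̄ + K·y = [115/119, 162/119]
step 1: P' = (I − K·H)·P̄ = [964/1309 942/1309; 942/1309 9687/1309]

step 0: x' = [-31/71, 46/71], P' = [51/71 48/71; 48/71 609/71]
step 1: x' = [115/119, 162/119], P' = [964/1309 942/1309; 942/1309 9687/1309]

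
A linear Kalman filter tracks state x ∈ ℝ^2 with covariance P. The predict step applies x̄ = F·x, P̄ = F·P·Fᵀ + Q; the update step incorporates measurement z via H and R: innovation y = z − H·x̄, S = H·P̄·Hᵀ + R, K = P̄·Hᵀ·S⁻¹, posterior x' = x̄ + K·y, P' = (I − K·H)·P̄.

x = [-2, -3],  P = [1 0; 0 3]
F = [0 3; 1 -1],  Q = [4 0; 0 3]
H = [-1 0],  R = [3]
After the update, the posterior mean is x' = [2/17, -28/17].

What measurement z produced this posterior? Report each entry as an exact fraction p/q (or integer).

z = [-1]

x̄ = F·x = [-9, 1]
P̄ = F·P·Fᵀ + Q = [31 -9; -9 7]
S = H·P̄·Hᵀ + R = [34]
K = P̄·Hᵀ·S⁻¹ = [-31/34; 9/34]
x' − x̄ = [155/17, -45/17] = K·y
y = (KᵀK)⁻¹·Kᵀ·(x' − x̄) = [-10]
z = y + H·x̄ = [-10] + [9] = [-1]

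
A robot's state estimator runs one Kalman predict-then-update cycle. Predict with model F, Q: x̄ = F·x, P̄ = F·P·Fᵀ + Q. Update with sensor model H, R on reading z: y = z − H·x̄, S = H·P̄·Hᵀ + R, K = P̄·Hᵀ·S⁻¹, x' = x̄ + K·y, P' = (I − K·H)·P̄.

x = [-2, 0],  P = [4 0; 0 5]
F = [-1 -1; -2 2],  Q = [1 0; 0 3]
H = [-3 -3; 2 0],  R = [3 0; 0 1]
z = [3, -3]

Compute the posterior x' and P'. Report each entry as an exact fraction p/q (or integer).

x' = [-863/601, 2271/4808]
P' = [146/601 -145/601; -145/601 2741/4808]

x̄ = F·x = [2, 4]
P̄ = F·P·Fᵀ + Q = [10 -2; -2 39]
y = z − H·x̄ = [21, -7]
S = H·P̄·Hᵀ + R = [408 -48; -48 41]
K = P̄·Hᵀ·S⁻¹ = [-1/601 292/601; -1581/4808 -290/601]
x' = x̄ + K·y = [-863/601, 2271/4808]
P' = (I − K·H)·P̄ = [146/601 -145/601; -145/601 2741/4808]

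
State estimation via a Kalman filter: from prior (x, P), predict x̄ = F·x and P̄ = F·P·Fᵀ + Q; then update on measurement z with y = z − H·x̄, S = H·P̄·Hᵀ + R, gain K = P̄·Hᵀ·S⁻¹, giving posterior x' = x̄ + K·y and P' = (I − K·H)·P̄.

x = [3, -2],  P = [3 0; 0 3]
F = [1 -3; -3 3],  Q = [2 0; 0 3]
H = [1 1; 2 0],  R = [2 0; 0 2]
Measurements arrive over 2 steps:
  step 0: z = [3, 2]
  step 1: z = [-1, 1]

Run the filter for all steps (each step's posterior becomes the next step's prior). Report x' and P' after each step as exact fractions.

step 0: x̄ = F·x = [9, -15]
step 0: P̄ = F·P·Fᵀ + Q = [32 -36; -36 57]
step 0: y = z − H·x̄ = [9, -16]
step 0: S = H·P̄·Hᵀ + R = [19 -8; -8 130]
step 0: K = P̄·Hᵀ·S⁻¹ = [-4/1203 592/1203; 359/401 -200/401]
step 0: x' = x̄ + K·y = [1319/1203, 416/401]
step 0: P' = (I − K·H)·P̄ = [592/1203 -200/401; -200/401 918/401]
step 1: x̄ = F·x = [-2425/1203, -71/401]
step 1: P̄ = F·P·Fᵀ + Q = [31384/1203 -11254/401; -11254/401 14841/401]
step 1: y = z − H·x̄ = [1435/1203, 6053/1203]
step 1: S = H·P̄·Hᵀ + R = [10789/1203 -4756/1203; -4756/1203 127942/1203]
step 1: K = P̄·Hᵀ·S⁻¹ = [-2378/564317 276764/564317; 438753/564317 -281520/564317]
step 1: x' = x̄ + K·y = [252179/564317, -993042/564317]
step 1: P' = (I − K·H)·P̄ = [276764/564317 -281520/564317; -281520/564317 1159026/564317]

step 0: x' = [1319/1203, 416/401], P' = [592/1203 -200/401; -200/401 918/401]
step 1: x' = [252179/564317, -993042/564317], P' = [276764/564317 -281520/564317; -281520/564317 1159026/564317]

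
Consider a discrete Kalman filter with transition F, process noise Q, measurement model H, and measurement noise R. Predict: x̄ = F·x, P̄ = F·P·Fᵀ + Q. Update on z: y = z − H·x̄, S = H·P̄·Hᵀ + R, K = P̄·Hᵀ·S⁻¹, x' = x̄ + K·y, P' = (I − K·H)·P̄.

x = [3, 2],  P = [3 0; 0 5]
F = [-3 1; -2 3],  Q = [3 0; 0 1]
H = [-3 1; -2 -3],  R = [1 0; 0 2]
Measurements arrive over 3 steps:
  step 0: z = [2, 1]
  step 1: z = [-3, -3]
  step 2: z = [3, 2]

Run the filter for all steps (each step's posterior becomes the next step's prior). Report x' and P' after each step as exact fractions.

step 0: x' = [-77394/115271, 15029/115271], P' = [10421/115271 66/115271; 66/115271 20818/115271]
step 1: x' = [60308771/54602443, 18973215/54602443], P' = [4842364/54602443 82836/54602443; 82836/54602443 27901138/163807329]
step 2: x' = [-77576217871/74692233120, -2438865103/56019174840], P' = [2207864671/24897411040 28022063/18673058280; 28022063/18673058280 2380459259/14004793710]

step 0: x̄ = F·x = [-7, 0]
step 0: P̄ = F·P·Fᵀ + Q = [35 33; 33 58]
step 0: y = z − H·x̄ = [-19, -13]
step 0: S = H·P̄·Hᵀ + R = [176 267; 267 1060]
step 0: K = P̄·Hᵀ·S⁻¹ = [-31197/115271 -10520/115271; 20620/115271 -31293/115271]
step 0: x' = x̄ + K·y = [-77394/115271, 15029/115271]
step 0: P' = (I − K·H)·P̄ = [10421/115271 66/115271; 66/115271 20818/115271]
step 1: x̄ = F·x = [247211/115271, 15375/8867]
step 1: P̄ = F·P·Fᵀ + Q = [460024/115271 9558/8867; 9558/8867 26425/8867]
step 1: y = z − H·x̄ = [195945/115271, 748234/115271]
step 1: S = H·P̄·Hᵀ + R = [3853488/115271 2599347/115271; 2599347/115271 6653411/115271]
step 1: K = P̄·Hᵀ·S⁻¹ = [-14444256/54602443 -4966618/54602443; 27155614/163807329 -14033405/54602443]
step 1: x' = x̄ + K·y = [60308771/54602443, 18973215/54602443]
step 1: P' = (I − K·H)·P̄ = [4842364/54602443 82836/54602443; 82836/54602443 27901138/163807329]
step 2: x̄ = F·x = [-161953098/54602443, -63697897/54602443]
step 2: P̄ = F·P·Fᵀ + Q = [648575905/163807329 56044126/54602443; 56044126/54602443 156681281/54602443]
step 2: y = z − H·x̄ = [-36907724/7800349, -405795001/54602443]
step 2: S = H·P̄·Hᵀ + R = [260106669/7800349 174202407/7800349; 174202407/7800349 9169901401/163807329]
step 2: K = P̄·Hᵀ·S⁻¹ = [-19758693787/74692233120 -2263908797/24897411040; 9269638469/56019174840 -1596313527/6224352760]
step 2: x' = x̄ + K·y = [-77576217871/74692233120, -2438865103/56019174840]
step 2: P' = (I − K·H)·P̄ = [2207864671/24897411040 28022063/18673058280; 28022063/18673058280 2380459259/14004793710]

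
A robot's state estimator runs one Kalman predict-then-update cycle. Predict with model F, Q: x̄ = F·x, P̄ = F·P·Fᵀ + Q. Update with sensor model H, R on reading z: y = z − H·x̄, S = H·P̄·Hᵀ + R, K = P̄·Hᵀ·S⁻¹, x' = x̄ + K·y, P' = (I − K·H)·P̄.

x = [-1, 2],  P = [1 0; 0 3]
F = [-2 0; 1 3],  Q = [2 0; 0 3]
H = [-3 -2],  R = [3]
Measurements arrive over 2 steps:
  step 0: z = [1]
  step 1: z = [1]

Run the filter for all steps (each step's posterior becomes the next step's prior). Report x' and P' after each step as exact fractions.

step 0: x' = [76/157, -167/157], P' = [746/157 -1098/157; -1098/157 1731/157]
step 1: x' = [19070/132137, -96397/132137], P' = [205990/132137 -278856/132137; -278856/132137 471840/132137]

step 0: x̄ = F·x = [2, 5]
step 0: P̄ = F·P·Fᵀ + Q = [6 -2; -2 31]
step 0: y = z − H·x̄ = [17]
step 0: S = H·P̄·Hᵀ + R = [157]
step 0: K = P̄·Hᵀ·S⁻¹ = [-14/157; -56/157]
step 0: x' = x̄ + K·y = [76/157, -167/157]
step 0: P' = (I − K·H)·P̄ = [746/157 -1098/157; -1098/157 1731/157]
step 1: x̄ = F·x = [-152/157, -425/157]
step 1: P̄ = F·P·Fᵀ + Q = [3298/157 5096/157; 5096/157 10208/157]
step 1: y = z − H·x̄ = [-1149/157]
step 1: S = H·P̄·Hᵀ + R = [132137/157]
step 1: K = P̄·Hᵀ·S⁻¹ = [-20086/132137; -35704/132137]
step 1: x' = x̄ + K·y = [19070/132137, -96397/132137]
step 1: P' = (I − K·H)·P̄ = [205990/132137 -278856/132137; -278856/132137 471840/132137]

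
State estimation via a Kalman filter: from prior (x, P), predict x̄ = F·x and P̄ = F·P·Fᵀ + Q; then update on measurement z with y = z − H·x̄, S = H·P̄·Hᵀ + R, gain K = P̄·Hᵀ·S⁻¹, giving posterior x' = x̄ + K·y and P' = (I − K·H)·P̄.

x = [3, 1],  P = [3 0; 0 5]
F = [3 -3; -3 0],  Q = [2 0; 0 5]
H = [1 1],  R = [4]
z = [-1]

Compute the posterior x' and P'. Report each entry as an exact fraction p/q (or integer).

x' = [215/28, -247/28]
P' = [1935/56 -1747/56; -1747/56 1767/56]

x̄ = F·x = [6, -9]
P̄ = F·P·Fᵀ + Q = [74 -27; -27 32]
y = z − H·x̄ = [2]
S = H·P̄·Hᵀ + R = [56]
K = P̄·Hᵀ·S⁻¹ = [47/56; 5/56]
x' = x̄ + K·y = [215/28, -247/28]
P' = (I − K·H)·P̄ = [1935/56 -1747/56; -1747/56 1767/56]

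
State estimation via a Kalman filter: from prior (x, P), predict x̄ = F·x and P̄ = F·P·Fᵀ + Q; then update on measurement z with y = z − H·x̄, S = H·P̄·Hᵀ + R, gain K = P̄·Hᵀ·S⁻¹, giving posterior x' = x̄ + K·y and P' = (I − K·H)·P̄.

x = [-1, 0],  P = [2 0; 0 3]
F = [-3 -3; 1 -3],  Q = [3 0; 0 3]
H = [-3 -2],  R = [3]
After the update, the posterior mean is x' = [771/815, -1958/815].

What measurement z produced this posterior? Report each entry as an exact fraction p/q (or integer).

z = [2]

x̄ = F·x = [3, -1]
P̄ = F·P·Fᵀ + Q = [48 21; 21 32]
S = H·P̄·Hᵀ + R = [815]
K = P̄·Hᵀ·S⁻¹ = [-186/815; -127/815]
x' − x̄ = [-1674/815, -1143/815] = K·y
y = (KᵀK)⁻¹·Kᵀ·(x' − x̄) = [9]
z = y + H·x̄ = [9] + [-7] = [2]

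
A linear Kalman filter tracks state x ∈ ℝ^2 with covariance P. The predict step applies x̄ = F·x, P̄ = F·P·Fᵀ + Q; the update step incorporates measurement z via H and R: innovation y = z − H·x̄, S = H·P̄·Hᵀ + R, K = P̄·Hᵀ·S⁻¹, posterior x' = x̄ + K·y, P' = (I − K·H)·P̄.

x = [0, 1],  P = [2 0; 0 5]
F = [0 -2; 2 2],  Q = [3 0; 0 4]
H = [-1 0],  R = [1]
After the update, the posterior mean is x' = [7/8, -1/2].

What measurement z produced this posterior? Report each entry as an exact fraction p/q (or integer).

z = [-1]

x̄ = F·x = [-2, 2]
P̄ = F·P·Fᵀ + Q = [23 -20; -20 32]
S = H·P̄·Hᵀ + R = [24]
K = P̄·Hᵀ·S⁻¹ = [-23/24; 5/6]
x' − x̄ = [23/8, -5/2] = K·y
y = (KᵀK)⁻¹·Kᵀ·(x' − x̄) = [-3]
z = y + H·x̄ = [-3] + [2] = [-1]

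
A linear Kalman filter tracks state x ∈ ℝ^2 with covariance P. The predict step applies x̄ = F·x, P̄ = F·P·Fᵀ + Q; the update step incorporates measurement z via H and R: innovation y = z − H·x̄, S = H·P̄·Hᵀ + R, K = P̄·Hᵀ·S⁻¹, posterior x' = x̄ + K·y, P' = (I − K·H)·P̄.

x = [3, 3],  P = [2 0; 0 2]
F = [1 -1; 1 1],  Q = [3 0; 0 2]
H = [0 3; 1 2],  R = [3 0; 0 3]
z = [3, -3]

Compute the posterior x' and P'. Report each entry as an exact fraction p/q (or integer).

x̄ = F·x = [0, 6]
P̄ = F·P·Fᵀ + Q = [7 0; 0 6]
y = z − H·x̄ = [-15, -15]
S = H·P̄·Hᵀ + R = [57 36; 36 34]
K = P̄·Hᵀ·S⁻¹ = [-42/107 133/214; 30/107 6/107]
x' = x̄ + K·y = [-735/214, 102/107]
P' = (I − K·H)·P̄ = [567/214 -42/107; -42/107 30/107]

x' = [-735/214, 102/107]
P' = [567/214 -42/107; -42/107 30/107]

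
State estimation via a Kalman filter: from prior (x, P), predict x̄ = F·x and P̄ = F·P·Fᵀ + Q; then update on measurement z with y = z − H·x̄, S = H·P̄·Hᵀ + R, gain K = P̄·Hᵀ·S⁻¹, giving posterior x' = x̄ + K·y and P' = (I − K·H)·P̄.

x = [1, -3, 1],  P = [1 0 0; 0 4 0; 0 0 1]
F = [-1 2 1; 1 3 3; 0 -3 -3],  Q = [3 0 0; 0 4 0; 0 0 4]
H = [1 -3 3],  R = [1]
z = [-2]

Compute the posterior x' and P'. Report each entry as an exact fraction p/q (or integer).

x' = [-4428/1405, 486/1405, 207/281]
P' = [10461/1405 788/1405 -549/281; 788/1405 3169/1405 564/281; -549/281 564/281 764/281]

x̄ = F·x = [-6, -5, 6]
P̄ = F·P·Fᵀ + Q = [21 26 -27; 26 50 -45; -27 -45 49]
y = z − H·x̄ = [-29]
S = H·P̄·Hᵀ + R = [1405]
K = P̄·Hᵀ·S⁻¹ = [-138/1405; -259/1405; 51/281]
x' = x̄ + K·y = [-4428/1405, 486/1405, 207/281]
P' = (I − K·H)·P̄ = [10461/1405 788/1405 -549/281; 788/1405 3169/1405 564/281; -549/281 564/281 764/281]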